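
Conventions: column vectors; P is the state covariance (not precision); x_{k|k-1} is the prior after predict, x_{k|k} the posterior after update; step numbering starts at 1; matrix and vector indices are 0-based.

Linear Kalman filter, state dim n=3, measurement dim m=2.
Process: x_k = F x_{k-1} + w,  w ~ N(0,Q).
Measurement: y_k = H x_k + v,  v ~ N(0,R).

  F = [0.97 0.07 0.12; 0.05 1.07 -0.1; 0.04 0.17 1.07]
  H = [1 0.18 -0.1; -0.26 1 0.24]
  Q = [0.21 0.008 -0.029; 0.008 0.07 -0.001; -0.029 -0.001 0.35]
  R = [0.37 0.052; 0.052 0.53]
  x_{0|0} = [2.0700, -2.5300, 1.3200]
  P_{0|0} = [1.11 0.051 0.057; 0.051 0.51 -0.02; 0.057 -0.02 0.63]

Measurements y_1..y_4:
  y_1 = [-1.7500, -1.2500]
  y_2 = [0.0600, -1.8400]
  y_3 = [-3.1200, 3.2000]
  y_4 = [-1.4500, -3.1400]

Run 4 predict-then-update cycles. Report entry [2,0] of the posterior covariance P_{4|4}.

P_post[2,0] = 0.4202

step 1: x^-=[1.9892, -2.7356, 1.0651]  P^-=[1.2858 0.1380 0.1671; 0.1380 0.6721 0.0095; 0.1671 0.0095 1.0861]  S=[1.7044 -0.0120; -0.0120 1.2636]  K=[0.7584 -0.1165; 0.1549 0.5068; 0.0366 0.1797]  nu=[-3.1403, 1.7472]  x^+=[-0.5958, -2.3367, 1.2642]  P^+=[0.2863 0.0167 0.1479; 0.0167 0.3085 -0.1148; 0.1479 -0.1148 1.0432]
step 2: x^-=[-0.5898, -2.6564, 0.9317]  P^-=[0.5307 0.0225 0.2657; 0.0225 0.4593 -0.1772; 0.2657 -0.1772 1.5248]  S=[0.8921 0.0622; 0.0622 0.9831]  K=[0.5758 -0.0891; 0.1090 0.4111; 0.0831 0.1165]  nu=[1.2211, 0.4395]  x^+=[0.0742, -2.3427, 1.0843]  P^+=[0.2335 -0.0117 0.2296; -0.0117 0.2770 -0.2352; 0.2296 -0.2352 1.5041]
step 3: x^-=[0.0381, -2.6114, 0.7650]  P^-=[0.5006 -0.0396 0.3915; -0.0396 0.4495 -0.3657; 0.3915 -0.3657 2.0143]  S=[0.8259 0.0416; 0.0416 0.9256]  K=[0.5555 -0.1068; 0.0742 0.3986; 0.1499 0.0106]  nu=[-2.6116, 5.6377]  x^+=[-2.0148, -0.5580, 0.4331]  P^+=[0.2401 -0.0431 0.3242; -0.0431 0.2954 -0.3813; 0.3242 -0.3813 1.9956]
step 4: x^-=[-1.9414, -0.7411, 0.2880]  P^-=[0.5293 -0.1028 0.5345; -0.1028 0.5025 -0.5765; 0.5345 -0.5765 2.5321]  S=[0.8178 0.0209; 0.0209 0.9242]  K=[0.5627 -0.1341; 0.0445 0.4220; 0.2202 -0.1216]  nu=[0.6536, -2.9728]  x^+=[-1.1748, -1.9664, 0.7934]  P^+=[0.2569 -0.0759 0.4202; -0.0759 0.3356 -0.5389; 0.4202 -0.5389 2.4799]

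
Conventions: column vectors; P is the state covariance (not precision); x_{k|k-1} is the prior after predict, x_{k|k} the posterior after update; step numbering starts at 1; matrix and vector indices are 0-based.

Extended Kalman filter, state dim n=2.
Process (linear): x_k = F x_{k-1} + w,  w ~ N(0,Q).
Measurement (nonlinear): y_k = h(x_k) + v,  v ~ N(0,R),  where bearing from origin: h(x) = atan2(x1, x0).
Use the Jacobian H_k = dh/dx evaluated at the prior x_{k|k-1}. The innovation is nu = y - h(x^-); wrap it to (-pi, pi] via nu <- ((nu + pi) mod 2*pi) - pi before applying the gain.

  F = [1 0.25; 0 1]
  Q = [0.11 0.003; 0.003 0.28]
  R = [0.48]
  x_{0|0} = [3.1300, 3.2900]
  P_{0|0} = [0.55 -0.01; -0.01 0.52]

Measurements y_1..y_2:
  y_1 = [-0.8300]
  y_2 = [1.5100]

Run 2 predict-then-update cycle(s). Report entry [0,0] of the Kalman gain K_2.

step 1: x^-=[3.9525, 3.2900]  P^-=[0.6875 0.1230; 0.1230 0.8000]  H_jac=[-0.1244 0.1495]  S=[0.5039]  K=[-0.1332; 0.2069]  nu=[-1.5242]  x^+=[4.1556, 2.9747]  P^+=[0.6786 0.1369; 0.1369 0.7784]
step 2: x^-=[4.8992, 2.9747]  P^-=[0.9057 0.3345; 0.3345 1.0584]  H_jac=[-0.0905 0.1491]  S=[0.5019]  K=[-0.0640; 0.2541]  nu=[0.9643]  x^+=[4.8375, 3.2197]  P^+=[0.9036 0.3427; 0.3427 1.0260]

K[0,0] = -0.0640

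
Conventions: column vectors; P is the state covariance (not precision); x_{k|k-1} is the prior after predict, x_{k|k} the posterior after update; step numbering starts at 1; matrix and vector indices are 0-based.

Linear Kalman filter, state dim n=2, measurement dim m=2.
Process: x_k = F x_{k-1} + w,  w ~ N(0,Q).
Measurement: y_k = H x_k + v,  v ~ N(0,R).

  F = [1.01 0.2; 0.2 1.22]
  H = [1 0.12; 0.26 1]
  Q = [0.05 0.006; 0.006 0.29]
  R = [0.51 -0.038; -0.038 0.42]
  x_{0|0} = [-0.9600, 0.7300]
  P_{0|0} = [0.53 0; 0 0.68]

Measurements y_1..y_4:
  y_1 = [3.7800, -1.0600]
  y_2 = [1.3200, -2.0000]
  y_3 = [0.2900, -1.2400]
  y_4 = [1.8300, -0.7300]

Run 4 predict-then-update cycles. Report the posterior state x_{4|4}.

step 1: x^-=[-0.8236, 0.6986]  P^-=[0.6179 0.2790; 0.2790 1.3233]  S=[1.2139 0.5691; 0.5691 1.9301]  K=[0.4987 0.0807; 0.0250 0.7158]  nu=[4.5198, -1.5445]  x^+=[1.3059, -0.2937]  P^+=[0.2575 -0.0520; -0.0520 0.3132]
step 2: x^-=[1.2602, -0.0972]  P^-=[0.3042 0.0683; 0.0683 0.7411]  S=[0.8413 0.2004; 0.2004 1.2172]  K=[0.3565 0.0624; 0.0399 0.6169]  nu=[0.0714, -2.2305]  x^+=[1.1466, -1.4703]  P^+=[0.1837 -0.0351; -0.0351 0.2667]
step 3: x^-=[0.8640, -1.5644]  P^-=[0.2338 0.0635; 0.0635 0.6772]  S=[0.7688 0.1696; 0.1696 1.1460]  K=[0.2999 0.0641; 0.0567 0.5969]  nu=[-0.3863, 0.0998]  x^+=[0.7545, -1.5267]  P^+=[0.1534 -0.0244; -0.0244 0.2549]
step 4: x^-=[0.4567, -1.7117]  P^-=[0.2069 0.0682; 0.0682 0.6636]  S=[0.7428 0.1657; 0.1657 1.1331]  K=[0.2745 0.0675; 0.0670 0.5915]  nu=[1.5787, 0.8630]  x^+=[0.9483, -1.0954]  P^+=[0.1396 -0.0184; -0.0184 0.2507]

x_post = [0.9483, -1.0954]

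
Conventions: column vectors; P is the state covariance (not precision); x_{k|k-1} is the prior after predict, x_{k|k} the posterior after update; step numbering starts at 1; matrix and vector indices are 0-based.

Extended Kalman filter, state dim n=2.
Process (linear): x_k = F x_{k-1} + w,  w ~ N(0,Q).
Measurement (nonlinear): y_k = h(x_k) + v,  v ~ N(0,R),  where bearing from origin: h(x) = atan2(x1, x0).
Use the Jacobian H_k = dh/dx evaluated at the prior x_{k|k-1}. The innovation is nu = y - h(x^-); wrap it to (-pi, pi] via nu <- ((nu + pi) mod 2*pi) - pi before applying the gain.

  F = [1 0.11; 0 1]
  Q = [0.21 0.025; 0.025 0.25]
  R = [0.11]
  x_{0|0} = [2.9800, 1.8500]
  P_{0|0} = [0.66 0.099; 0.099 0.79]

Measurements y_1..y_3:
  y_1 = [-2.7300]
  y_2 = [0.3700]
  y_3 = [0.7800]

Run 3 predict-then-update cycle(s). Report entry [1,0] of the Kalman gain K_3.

K[1,0] = 0.3178

step 1: x^-=[3.1835, 1.8500]  P^-=[0.9013 0.2109; 0.2109 1.0400]  H_jac=[-0.1365 0.2348]  S=[0.1706]  K=[-0.4306; 1.2627]  nu=[3.0268]  x^+=[1.8801, 5.6719]  P^+=[0.8697 0.3037; 0.3037 0.7680]
step 2: x^-=[2.5040, 5.6719]  P^-=[1.1558 0.4132; 0.4132 1.0180]  H_jac=[-0.1476 0.0651]  S=[0.1315]  K=[-1.0919; 0.0407]  nu=[-0.7851]  x^+=[3.3612, 5.6400]  P^+=[0.9990 0.4190; 0.4190 1.0178]
step 3: x^-=[3.9816, 5.6400]  P^-=[1.3135 0.5559; 0.5559 1.2678]  H_jac=[-0.1183 0.0835]  S=[0.1262]  K=[-0.8633; 0.3178]  nu=[-0.1761]  x^+=[4.1336, 5.5840]  P^+=[1.2194 0.5906; 0.5906 1.2550]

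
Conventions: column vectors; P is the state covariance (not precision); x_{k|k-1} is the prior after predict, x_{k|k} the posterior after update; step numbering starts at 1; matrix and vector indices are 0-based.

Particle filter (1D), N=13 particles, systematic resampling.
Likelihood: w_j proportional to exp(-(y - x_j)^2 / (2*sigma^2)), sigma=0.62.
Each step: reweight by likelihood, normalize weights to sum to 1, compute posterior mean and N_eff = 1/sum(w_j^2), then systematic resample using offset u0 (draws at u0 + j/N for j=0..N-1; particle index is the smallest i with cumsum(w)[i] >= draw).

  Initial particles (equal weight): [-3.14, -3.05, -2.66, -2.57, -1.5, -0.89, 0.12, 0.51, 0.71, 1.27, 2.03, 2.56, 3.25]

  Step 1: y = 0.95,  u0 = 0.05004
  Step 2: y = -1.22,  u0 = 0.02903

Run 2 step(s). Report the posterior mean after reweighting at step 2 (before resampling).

step 1: w=[0.0000, 0.0000, 0.0000, 0.0000, 0.0001, 0.0038, 0.1254, 0.2388, 0.2850, 0.2688, 0.0674, 0.0105, 0.0003]  mean=0.8418  Neff=4.3318  idx=[6, 6, 7, 7, 7, 8, 8, 8, 9, 9, 9, 9, 10]
step 2: w=[0.3461, 0.3461, 0.0729, 0.0729, 0.0729, 0.0281, 0.0281, 0.0281, 0.0011, 0.0011, 0.0011, 0.0011, 0.0000]  mean=0.2603  Neff=3.8765  idx=[0, 0, 0, 0, 0, 1, 1, 1, 1, 2, 3, 4, 6]

post_mean = 0.2603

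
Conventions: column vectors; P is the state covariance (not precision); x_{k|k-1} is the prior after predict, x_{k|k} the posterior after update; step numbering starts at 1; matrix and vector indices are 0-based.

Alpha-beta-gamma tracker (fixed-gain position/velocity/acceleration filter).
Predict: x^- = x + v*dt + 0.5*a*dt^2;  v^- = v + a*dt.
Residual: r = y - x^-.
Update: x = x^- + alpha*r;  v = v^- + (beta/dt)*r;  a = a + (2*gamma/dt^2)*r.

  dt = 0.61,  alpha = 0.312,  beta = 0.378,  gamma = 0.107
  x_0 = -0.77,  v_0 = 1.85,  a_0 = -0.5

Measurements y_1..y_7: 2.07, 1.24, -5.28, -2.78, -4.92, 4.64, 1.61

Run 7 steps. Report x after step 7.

x_post = -3.8075

step 1: x_pred=0.2655  r=1.8045  x^+=0.8285  v^+=2.6632  a^+=0.5378
step 2: x_pred=2.5531  r=-1.3131  x^+=2.1434  v^+=2.1776  a^+=-0.2174
step 3: x_pred=3.4313  r=-8.7113  x^+=0.7134  v^+=-3.3532  a^+=-5.2274
step 4: x_pred=-2.3046  r=-0.4754  x^+=-2.4529  v^+=-6.8364  a^+=-5.5008
step 5: x_pred=-7.6466  r=2.7266  x^+=-6.7959  v^+=-8.5023  a^+=-3.9327
step 6: x_pred=-12.7140  r=17.3540  x^+=-7.2995  v^+=-0.1475  a^+=6.0479
step 7: x_pred=-6.2643  r=7.8743  x^+=-3.8075  v^+=8.4212  a^+=10.5765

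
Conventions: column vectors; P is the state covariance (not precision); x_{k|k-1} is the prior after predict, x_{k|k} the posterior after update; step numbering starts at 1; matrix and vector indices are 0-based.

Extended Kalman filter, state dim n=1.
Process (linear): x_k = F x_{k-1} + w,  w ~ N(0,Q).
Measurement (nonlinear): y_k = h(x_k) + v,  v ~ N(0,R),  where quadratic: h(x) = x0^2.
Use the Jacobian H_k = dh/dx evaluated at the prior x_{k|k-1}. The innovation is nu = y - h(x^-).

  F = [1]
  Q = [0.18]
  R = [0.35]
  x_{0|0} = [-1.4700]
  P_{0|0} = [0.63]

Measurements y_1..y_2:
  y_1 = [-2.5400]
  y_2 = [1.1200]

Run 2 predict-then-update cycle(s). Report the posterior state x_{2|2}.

x_post = [0.1260]

step 1: x^-=[-1.4700]  P^-=[0.8100]  H_jac=[-2.9400]  S=[7.3513]  K=[-0.3239]  nu=[-4.7009]  x^+=[0.0528]  P^+=[0.0386]
step 2: x^-=[0.0528]  P^-=[0.2186]  H_jac=[0.1056]  S=[0.3524]  K=[0.0655]  nu=[1.1172]  x^+=[0.1260]  P^+=[0.2171]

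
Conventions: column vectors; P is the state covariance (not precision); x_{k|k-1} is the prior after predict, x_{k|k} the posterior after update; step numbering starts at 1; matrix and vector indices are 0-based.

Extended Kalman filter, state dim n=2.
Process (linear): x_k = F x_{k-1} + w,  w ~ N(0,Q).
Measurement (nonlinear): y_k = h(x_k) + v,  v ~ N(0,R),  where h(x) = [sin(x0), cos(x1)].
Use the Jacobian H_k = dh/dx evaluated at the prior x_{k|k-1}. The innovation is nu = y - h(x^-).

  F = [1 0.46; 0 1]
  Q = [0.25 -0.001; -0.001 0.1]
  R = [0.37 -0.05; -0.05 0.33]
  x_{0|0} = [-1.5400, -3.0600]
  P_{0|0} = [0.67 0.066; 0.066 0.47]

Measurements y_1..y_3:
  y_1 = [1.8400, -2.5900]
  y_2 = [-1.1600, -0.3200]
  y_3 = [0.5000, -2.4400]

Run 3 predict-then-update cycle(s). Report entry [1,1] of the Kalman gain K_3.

step 1: x^-=[-2.9476, -3.0600]  P^-=[1.0802 0.2812; 0.2812 0.5700]  H_jac=[-0.9812 0.0000; 0.0000 0.0815]  S=[1.4100 -0.0725; -0.0725 0.3338]  K=[-0.7566 -0.0957; -0.1907 0.0978]  nu=[2.0328, -1.5933]  x^+=[-4.3332, -3.6034]  P^+=[0.2804 0.0769; 0.0769 0.5128]
step 2: x^-=[-5.9908, -3.6034]  P^-=[0.7097 0.3118; 0.3118 0.6128]  H_jac=[0.9575 0.0000; 0.0000 -0.4455]  S=[1.0207 -0.1830; -0.1830 0.4516]  K=[0.6585 -0.0407; 0.1985 -0.5241]  nu=[-1.4483, 0.5753]  x^+=[-6.9678, -4.1924]  P^+=[0.2566 0.1041; 0.1041 0.4105]
step 3: x^-=[-8.8963, -4.1924]  P^-=[0.6892 0.2919; 0.2919 0.5105]  H_jac=[-0.8636 0.0000; 0.0000 -0.8678]  S=[0.8840 0.1688; 0.1688 0.7144]  K=[-0.6342 -0.2048; -0.1747 -0.5788]  nu=[1.0042, -1.9431]  x^+=[-9.1353, -3.2431]  P^+=[0.2599 0.0413; 0.0413 0.2100]

K[1,1] = -0.5788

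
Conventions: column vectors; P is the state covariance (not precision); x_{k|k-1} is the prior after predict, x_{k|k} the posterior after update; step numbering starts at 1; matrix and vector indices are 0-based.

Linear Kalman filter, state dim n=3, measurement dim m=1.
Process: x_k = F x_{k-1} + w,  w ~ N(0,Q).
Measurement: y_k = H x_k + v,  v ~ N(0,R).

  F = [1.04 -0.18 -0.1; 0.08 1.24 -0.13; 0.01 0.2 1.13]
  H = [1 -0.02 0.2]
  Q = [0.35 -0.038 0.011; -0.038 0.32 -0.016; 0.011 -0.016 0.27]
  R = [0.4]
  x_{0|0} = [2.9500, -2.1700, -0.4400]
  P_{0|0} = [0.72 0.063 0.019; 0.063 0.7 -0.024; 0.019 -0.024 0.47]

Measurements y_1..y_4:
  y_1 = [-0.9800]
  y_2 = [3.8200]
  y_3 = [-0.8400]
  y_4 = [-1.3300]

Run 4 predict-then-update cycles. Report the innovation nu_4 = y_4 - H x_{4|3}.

innov = [-2.3890]

step 1: x^-=[3.5026, -2.3976, -0.9017]  P^-=[1.1277 -0.0482 -0.0192; -0.0482 1.4287 0.0596; -0.0192 0.0596 0.8880]  S=[1.5576]  K=[0.7222; -0.0416; 0.1010]  nu=[-4.3502]  x^+=[0.3610, -2.2165, -1.3409]  P^+=[0.3154 -0.0014 -0.1327; -0.0014 1.4260 0.0662; -0.1327 0.0662 0.8722]
step 2: x^-=[0.9085, -2.5453, -1.9549]  P^-=[0.7765 -0.3081 -0.3065; -0.3081 2.5106 0.2889; -0.3065 0.2889 1.4676]  S=[1.1237]  K=[0.6420; -0.2675; -0.0167]  nu=[3.2516]  x^+=[2.9961, -3.4149, -2.0092]  P^+=[0.3134 -0.1152 -0.2945; -0.1152 2.4302 0.2839; -0.2945 0.2839 1.4673]
step 3: x^-=[3.9315, -3.7336, -2.9234]  P^-=[0.8970 -0.6685 -0.6720; -0.6685 3.9752 0.7323; -0.6720 0.7323 2.3621]  S=[1.1451]  K=[0.6776; -0.5253; -0.1870]  nu=[-4.2615]  x^+=[1.0439, -1.4950, -2.1263]  P^+=[0.3712 -0.2609 -0.5268; -0.2609 3.6592 0.6197; -0.5268 0.6197 2.3220]
step 4: x^-=[1.5674, -1.4938, -2.6913]  P^-=[1.1228 -1.1133 -1.1901; -1.1133 5.7474 1.3486; -1.1901 1.3486 3.6485]  S=[1.2288]  K=[0.7382; -0.7800; -0.3966]  nu=[-2.3890]  x^+=[-0.1962, 0.3697, -1.7437]  P^+=[0.4532 -0.4057 -0.8303; -0.4057 4.9997 0.9684; -0.8303 0.9684 3.4552]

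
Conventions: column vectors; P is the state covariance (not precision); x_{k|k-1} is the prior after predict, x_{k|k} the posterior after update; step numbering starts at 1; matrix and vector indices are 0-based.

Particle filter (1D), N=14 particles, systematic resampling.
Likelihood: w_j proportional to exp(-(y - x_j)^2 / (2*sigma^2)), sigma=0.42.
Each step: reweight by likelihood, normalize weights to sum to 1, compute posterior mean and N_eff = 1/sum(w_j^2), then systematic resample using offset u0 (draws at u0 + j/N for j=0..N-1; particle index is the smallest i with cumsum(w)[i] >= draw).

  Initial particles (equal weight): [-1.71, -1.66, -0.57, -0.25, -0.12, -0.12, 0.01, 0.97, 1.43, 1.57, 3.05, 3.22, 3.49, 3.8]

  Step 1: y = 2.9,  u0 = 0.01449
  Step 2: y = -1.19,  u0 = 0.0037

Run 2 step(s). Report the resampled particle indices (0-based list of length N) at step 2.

step 1: w=[0.0000, 0.0000, 0.0000, 0.0000, 0.0000, 0.0000, 0.0000, 0.0000, 0.0010, 0.0031, 0.4326, 0.3450, 0.1719, 0.0464]  mean=3.2129  Neff=2.9596  idx=[10, 10, 10, 10, 10, 10, 11, 11, 11, 11, 11, 12, 12, 12]
step 2: w=[0.1645, 0.1645, 0.1645, 0.1645, 0.1645, 0.1645, 0.0025, 0.0025, 0.0025, 0.0025, 0.0025, 0.0000, 0.0000, 0.0000]  mean=3.0522  Neff=6.1547  idx=[0, 0, 0, 1, 1, 2, 2, 3, 3, 3, 4, 4, 5, 5]

resampled_idx = [0, 0, 0, 1, 1, 2, 2, 3, 3, 3, 4, 4, 5, 5]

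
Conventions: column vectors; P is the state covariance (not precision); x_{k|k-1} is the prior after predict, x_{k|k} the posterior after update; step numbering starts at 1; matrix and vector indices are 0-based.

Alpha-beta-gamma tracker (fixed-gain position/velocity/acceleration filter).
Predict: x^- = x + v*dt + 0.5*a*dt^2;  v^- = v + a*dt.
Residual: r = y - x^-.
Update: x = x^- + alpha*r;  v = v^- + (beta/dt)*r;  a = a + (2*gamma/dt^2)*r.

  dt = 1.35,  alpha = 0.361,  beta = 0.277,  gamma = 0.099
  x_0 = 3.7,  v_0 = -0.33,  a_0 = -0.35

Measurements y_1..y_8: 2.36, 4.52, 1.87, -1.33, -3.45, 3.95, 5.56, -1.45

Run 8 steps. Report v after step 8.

step 1: x_pred=2.9356  r=-0.5756  x^+=2.7278  v^+=-0.9206  a^+=-0.4125
step 2: x_pred=1.1091  r=3.4109  x^+=2.3404  v^+=-0.7776  a^+=-0.0420
step 3: x_pred=1.2524  r=0.6176  x^+=1.4753  v^+=-0.7076  a^+=0.0251
step 4: x_pred=0.5430  r=-1.8730  x^+=-0.1331  v^+=-1.0579  a^+=-0.1783
step 5: x_pred=-1.7239  r=-1.7261  x^+=-2.3470  v^+=-1.6529  a^+=-0.3659
step 6: x_pred=-4.9118  r=8.8618  x^+=-1.7127  v^+=-0.3285  a^+=0.5969
step 7: x_pred=-1.6123  r=7.1723  x^+=0.9769  v^+=1.9489  a^+=1.3761
step 8: x_pred=4.8619  r=-6.3119  x^+=2.5833  v^+=2.5115  a^+=0.6904

v_post = 2.5115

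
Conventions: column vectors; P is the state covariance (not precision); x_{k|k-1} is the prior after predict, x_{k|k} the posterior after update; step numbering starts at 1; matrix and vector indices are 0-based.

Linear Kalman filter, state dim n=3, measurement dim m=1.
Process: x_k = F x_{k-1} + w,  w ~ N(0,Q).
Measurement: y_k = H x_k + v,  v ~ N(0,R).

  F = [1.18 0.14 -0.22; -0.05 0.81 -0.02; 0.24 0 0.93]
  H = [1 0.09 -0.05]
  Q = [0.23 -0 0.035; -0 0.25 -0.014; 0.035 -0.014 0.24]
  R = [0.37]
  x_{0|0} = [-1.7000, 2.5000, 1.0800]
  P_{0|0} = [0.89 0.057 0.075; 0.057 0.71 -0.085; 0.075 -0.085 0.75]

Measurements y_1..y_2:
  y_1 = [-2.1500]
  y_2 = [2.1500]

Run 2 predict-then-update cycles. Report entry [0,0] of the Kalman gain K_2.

step 1: x^-=[-1.8936, 2.0884, 0.5964]  P^-=[1.5046 0.0998 0.2028; 0.0998 0.7166 -0.0954; 0.2028 -0.0954 0.9734]  S=[1.8814]  K=[0.7991; 0.0899; 0.0774]  nu=[-0.4145]  x^+=[-2.2249, 2.0511, 0.5643]  P^+=[0.3032 -0.0353 0.0865; -0.0353 0.7014 -0.1085; 0.0865 -0.1085 0.9622]
step 2: x^-=[-2.4623, 1.7614, -0.0091]  P^-=[0.6626 0.0509 -0.0010; 0.0509 0.7179 -0.1286; -0.0010 -0.1286 1.1282]  S=[1.0516]  K=[0.6344; 0.1160; -0.0656]  nu=[4.4533]  x^+=[0.3631, 2.2780, -0.3011]  P^+=[0.2393 -0.0264 0.0428; -0.0264 0.7038 -0.1206; 0.0428 -0.1206 1.1237]

K[0,0] = 0.6344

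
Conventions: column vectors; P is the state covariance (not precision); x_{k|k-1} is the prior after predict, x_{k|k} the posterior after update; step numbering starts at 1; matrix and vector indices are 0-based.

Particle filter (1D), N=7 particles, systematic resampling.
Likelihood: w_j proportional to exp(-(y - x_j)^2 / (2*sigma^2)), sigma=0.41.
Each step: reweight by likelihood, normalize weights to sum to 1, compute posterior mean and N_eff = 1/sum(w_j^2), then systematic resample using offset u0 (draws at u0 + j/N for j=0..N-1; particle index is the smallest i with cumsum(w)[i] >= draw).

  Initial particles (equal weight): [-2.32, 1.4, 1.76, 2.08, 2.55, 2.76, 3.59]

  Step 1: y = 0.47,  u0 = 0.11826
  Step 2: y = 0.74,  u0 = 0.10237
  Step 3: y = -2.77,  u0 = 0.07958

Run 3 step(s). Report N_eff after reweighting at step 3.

step 1: w=[0.0000, 0.9101, 0.0845, 0.0053, 0.0000, 0.0000, 0.0000]  mean=1.4341  Neff=1.1968  idx=[1, 1, 1, 1, 1, 1, 2]
step 2: w=[0.1622, 0.1622, 0.1622, 0.1622, 0.1622, 0.1622, 0.0268]  mean=1.4097  Neff=6.3067  idx=[0, 1, 2, 3, 4, 5, 5]
step 3: w=[0.1429, 0.1429, 0.1429, 0.1429, 0.1429, 0.1429, 0.1429]  mean=1.4000  Neff=7.0000  idx=[0, 1, 2, 3, 4, 5, 6]

N_eff = 7.0000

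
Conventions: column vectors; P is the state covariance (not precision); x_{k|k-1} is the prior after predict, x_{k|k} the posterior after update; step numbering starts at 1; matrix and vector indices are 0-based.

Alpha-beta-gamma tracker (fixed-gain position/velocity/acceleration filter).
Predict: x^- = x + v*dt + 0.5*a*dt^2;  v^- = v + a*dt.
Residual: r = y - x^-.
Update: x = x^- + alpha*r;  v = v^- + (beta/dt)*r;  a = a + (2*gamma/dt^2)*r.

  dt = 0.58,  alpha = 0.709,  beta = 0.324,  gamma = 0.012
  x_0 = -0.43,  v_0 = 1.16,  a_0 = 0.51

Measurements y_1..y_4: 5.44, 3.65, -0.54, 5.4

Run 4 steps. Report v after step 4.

v_post = 2.0212

step 1: x_pred=0.3286  r=5.1114  x^+=3.9526  v^+=4.3111  a^+=0.8747
step 2: x_pred=6.6002  r=-2.9502  x^+=4.5085  v^+=3.1704  a^+=0.6642
step 3: x_pred=6.4591  r=-6.9991  x^+=1.4967  v^+=-0.3542  a^+=0.1649
step 4: x_pred=1.3190  r=4.0810  x^+=4.2124  v^+=2.0212  a^+=0.4560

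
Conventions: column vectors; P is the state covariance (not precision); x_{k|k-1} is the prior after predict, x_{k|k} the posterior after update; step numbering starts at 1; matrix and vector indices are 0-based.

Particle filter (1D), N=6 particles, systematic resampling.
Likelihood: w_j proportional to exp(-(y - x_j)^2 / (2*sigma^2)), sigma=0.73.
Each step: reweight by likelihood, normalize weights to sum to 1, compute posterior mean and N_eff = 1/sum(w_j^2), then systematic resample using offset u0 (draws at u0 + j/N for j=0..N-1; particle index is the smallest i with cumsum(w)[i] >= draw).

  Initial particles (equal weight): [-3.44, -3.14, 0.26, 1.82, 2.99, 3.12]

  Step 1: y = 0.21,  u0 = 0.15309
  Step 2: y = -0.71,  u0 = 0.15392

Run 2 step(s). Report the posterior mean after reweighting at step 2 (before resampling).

step 1: w=[0.0000, 0.0000, 0.9181, 0.0809, 0.0007, 0.0003]  mean=0.3887  Neff=1.1771  idx=[2, 2, 2, 2, 2, 3]
step 2: w=[0.1998, 0.1998, 0.1998, 0.1998, 0.1998, 0.0012]  mean=0.2619  Neff=5.0119  idx=[0, 1, 2, 3, 4, 4]

post_mean = 0.2619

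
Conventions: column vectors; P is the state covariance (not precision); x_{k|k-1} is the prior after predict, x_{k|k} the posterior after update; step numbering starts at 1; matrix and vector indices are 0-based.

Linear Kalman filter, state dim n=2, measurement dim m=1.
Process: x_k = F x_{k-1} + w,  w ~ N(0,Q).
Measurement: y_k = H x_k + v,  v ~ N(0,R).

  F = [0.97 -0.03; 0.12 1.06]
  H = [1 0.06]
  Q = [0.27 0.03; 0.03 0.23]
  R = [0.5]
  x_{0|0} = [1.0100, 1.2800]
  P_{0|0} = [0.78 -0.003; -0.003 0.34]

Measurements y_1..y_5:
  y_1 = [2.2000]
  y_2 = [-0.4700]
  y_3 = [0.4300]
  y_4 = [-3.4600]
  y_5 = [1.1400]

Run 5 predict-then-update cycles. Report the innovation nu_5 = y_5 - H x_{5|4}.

step 1: x^-=[0.9413, 1.4780]  P^-=[1.0044 0.1069; 0.1069 0.6225]  S=[1.5195]  K=[0.6652; 0.0949]  nu=[1.1700]  x^+=[1.7196, 1.5891]  P^+=[0.3320 0.0109; 0.0109 0.6088]
step 2: x^-=[1.6204, 1.8908]  P^-=[0.5823 0.0605; 0.0605 0.9216]  S=[1.0928]  K=[0.5361; 0.1060]  nu=[-2.2038]  x^+=[0.4389, 1.6573]  P^+=[0.2682 -0.0016; -0.0016 0.9093]
step 3: x^-=[0.3760, 1.8094]  P^-=[0.5232 0.0307; 0.0307 1.2552]  S=[1.0314]  K=[0.5091; 0.1028]  nu=[-0.0546]  x^+=[0.3482, 1.8038]  P^+=[0.2559 -0.0233; -0.0233 1.2443]
step 4: x^-=[0.2837, 1.9538]  P^-=[0.5133 -0.0036; -0.0036 1.6259]  S=[1.0187]  K=[0.5036; 0.0922]  nu=[-3.8609]  x^+=[-1.6609, 1.5978]  P^+=[0.2549 -0.0509; -0.0509 1.6172]
step 5: x^-=[-1.6590, 1.4944]  P^-=[0.5142 -0.0439; -0.0439 2.0378]  S=[1.0163]  K=[0.5034; 0.0771]  nu=[2.7093]  x^+=[-0.2951, 1.7032]  P^+=[0.2567 -0.0834; -0.0834 2.0318]

innov = [2.7093]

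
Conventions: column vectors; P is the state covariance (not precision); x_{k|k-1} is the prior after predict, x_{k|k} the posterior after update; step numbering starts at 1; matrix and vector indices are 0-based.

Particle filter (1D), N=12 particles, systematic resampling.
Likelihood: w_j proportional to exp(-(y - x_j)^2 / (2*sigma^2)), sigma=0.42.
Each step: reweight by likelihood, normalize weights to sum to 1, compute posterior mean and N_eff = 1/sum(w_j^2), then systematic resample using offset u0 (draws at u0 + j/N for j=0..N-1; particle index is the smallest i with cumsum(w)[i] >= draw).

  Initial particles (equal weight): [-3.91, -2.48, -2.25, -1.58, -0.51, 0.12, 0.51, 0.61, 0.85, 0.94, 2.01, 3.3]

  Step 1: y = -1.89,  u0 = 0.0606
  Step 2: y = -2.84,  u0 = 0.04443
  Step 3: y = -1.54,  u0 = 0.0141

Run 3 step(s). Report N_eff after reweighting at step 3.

step 1: w=[0.0000, 0.2036, 0.3781, 0.4158, 0.0025, 0.0000, 0.0000, 0.0000, 0.0000, 0.0000, 0.0000, 0.0000]  mean=-2.0139  Neff=2.7985  idx=[1, 1, 2, 2, 2, 2, 2, 3, 3, 3, 3, 3]
step 2: w=[0.2096, 0.2096, 0.1128, 0.1128, 0.1128, 0.1128, 0.1128, 0.0034, 0.0034, 0.0034, 0.0034, 0.0034]  mean=-2.3351  Neff=6.5995  idx=[0, 0, 1, 1, 1, 2, 3, 3, 4, 5, 6, 6]
step 3: w=[0.0392, 0.0392, 0.0392, 0.0392, 0.0392, 0.1149, 0.1149, 0.1149, 0.1149, 0.1149, 0.1149, 0.1149]  mean=-2.2951  Neff=9.9956  idx=[0, 2, 4, 5, 6, 7, 7, 8, 9, 9, 10, 11]

N_eff = 9.9956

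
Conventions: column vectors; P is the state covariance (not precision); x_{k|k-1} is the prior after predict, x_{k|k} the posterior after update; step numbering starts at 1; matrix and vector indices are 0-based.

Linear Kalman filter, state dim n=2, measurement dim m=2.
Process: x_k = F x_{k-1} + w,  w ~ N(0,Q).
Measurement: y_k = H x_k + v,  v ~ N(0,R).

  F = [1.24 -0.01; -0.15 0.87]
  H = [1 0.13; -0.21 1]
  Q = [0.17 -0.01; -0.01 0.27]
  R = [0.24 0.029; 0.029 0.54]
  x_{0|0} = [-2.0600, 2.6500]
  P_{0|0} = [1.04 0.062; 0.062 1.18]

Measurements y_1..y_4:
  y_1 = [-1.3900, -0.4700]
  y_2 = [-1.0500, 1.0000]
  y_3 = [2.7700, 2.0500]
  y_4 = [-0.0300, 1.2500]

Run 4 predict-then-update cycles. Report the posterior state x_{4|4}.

step 1: x^-=[-2.5809, 2.6145]  P^-=[1.7677 -0.1467; -0.1467 1.1704]  S=[1.9893 -0.3328; -0.3328 1.8499]  K=[0.8580 -0.1256; 0.1148 0.6700]  nu=[0.8510, -3.6265]  x^+=[-1.3951, 0.2826]  P^+=[0.2023 -0.0005; -0.0005 0.3650]
step 2: x^-=[-1.7328, 0.4551]  P^-=[0.4812 -0.0513; -0.0513 0.5509]  S=[0.7171 -0.0503; -0.0503 1.1337]  K=[0.6543 -0.1053; 0.0633 0.4983]  nu=[0.6236, 0.1810]  x^+=[-1.3438, 0.5848]  P^+=[0.1547 -0.0054; -0.0054 0.2698]
step 3: x^-=[-1.6722, 0.7103]  P^-=[0.4080 -0.0470; -0.0470 0.4791]  S=[0.6439 -0.0401; -0.0401 1.0568]  K=[0.6178 -0.1021; 0.0527 0.4647]  nu=[4.3499, 0.9885]  x^+=[0.9142, 1.3989]  P^+=[0.1462 -0.0065; -0.0065 0.2511]
step 4: x^-=[1.1197, 1.0799]  P^-=[0.3949 -0.0464; -0.0464 0.4650]  S=[0.6307 -0.0386; -0.0386 1.0419]  K=[0.6104 -0.1015; 0.0503 0.4575]  nu=[-1.2901, 0.4052]  x^+=[0.2911, 1.2004]  P^+=[0.1444 -0.0068; -0.0068 0.2471]

x_post = [0.2911, 1.2004]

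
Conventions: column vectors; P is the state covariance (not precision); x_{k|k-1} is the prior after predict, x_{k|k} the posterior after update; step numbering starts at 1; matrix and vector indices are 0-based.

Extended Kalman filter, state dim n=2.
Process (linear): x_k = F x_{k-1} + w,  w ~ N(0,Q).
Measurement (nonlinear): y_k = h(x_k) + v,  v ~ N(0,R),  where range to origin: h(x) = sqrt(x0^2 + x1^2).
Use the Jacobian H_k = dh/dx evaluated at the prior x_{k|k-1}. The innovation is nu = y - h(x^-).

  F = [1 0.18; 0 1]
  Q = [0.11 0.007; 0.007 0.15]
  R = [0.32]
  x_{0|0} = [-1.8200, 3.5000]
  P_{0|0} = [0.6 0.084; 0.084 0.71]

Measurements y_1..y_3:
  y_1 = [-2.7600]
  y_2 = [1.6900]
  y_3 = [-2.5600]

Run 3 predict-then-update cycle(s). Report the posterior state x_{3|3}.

step 1: x^-=[-1.1900, 3.5000]  P^-=[0.7632 0.2188; 0.2188 0.8600]  H_jac=[-0.3219 0.9468]  S=[1.0366]  K=[-0.0372; 0.7175]  nu=[-6.4568]  x^+=[-0.9500, -1.1329]  P^+=[0.7618 0.2465; 0.2465 0.3263]
step 2: x^-=[-1.1539, -1.1329]  P^-=[0.9711 0.3122; 0.3122 0.4763]  H_jac=[-0.7136 -0.7006]  S=[1.3604]  K=[-0.6702; -0.4090]  nu=[0.0729]  x^+=[-1.2028, -1.1627]  P^+=[0.3602 -0.0607; -0.0607 0.2487]
step 3: x^-=[-1.4121, -1.1627]  P^-=[0.4563 -0.0090; -0.0090 0.3987]  H_jac=[-0.7720 -0.6357]  S=[0.7443]  K=[-0.4657; -0.3312]  nu=[-4.3892]  x^+=[0.6319, 0.2911]  P^+=[0.2949 -0.1238; -0.1238 0.3170]

x_post = [0.6319, 0.2911]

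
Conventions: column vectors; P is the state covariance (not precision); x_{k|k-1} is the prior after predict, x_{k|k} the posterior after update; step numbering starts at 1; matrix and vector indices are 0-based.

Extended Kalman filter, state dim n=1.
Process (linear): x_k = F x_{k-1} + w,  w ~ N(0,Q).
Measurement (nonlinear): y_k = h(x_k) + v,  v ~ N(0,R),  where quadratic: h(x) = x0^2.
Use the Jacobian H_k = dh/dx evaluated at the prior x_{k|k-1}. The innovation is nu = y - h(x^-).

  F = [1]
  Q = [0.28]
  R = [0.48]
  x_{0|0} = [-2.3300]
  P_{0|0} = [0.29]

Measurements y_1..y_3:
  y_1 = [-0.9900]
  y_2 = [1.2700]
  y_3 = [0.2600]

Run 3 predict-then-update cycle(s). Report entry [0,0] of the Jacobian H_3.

H_jac[0,0] = -2.1950

step 1: x^-=[-2.3300]  P^-=[0.5700]  H_jac=[-4.6600]  S=[12.8579]  K=[-0.2066]  nu=[-6.4189]  x^+=[-1.0040]  P^+=[0.0213]
step 2: x^-=[-1.0040]  P^-=[0.3013]  H_jac=[-2.0080]  S=[1.6947]  K=[-0.3570]  nu=[0.2620]  x^+=[-1.0975]  P^+=[0.0853]
step 3: x^-=[-1.0975]  P^-=[0.3653]  H_jac=[-2.1950]  S=[2.2402]  K=[-0.3580]  nu=[-0.9445]  x^+=[-0.7594]  P^+=[0.0783]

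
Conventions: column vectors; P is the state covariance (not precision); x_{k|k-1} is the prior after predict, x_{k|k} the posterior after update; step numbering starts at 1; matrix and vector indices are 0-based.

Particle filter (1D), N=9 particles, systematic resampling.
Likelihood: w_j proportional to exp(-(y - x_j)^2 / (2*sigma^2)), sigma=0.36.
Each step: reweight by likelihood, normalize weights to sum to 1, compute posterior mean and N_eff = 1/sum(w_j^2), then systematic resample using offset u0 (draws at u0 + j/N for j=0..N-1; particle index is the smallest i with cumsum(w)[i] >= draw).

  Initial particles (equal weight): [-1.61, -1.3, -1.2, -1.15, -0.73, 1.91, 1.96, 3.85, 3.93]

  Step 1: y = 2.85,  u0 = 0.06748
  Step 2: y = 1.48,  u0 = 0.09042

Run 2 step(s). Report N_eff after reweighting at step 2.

N_eff = 5.9544

step 1: w=[0.0000, 0.0000, 0.0000, 0.0000, 0.0000, 0.2943, 0.4189, 0.1879, 0.0989]  mean=2.4951  Neff=3.2550  idx=[5, 5, 5, 6, 6, 6, 7, 7, 8]
step 2: w=[0.1813, 0.1813, 0.1813, 0.1521, 0.1521, 0.1521, 0.0000, 0.0000, 0.0000]  mean=1.9328  Neff=5.9544  idx=[0, 1, 1, 2, 2, 3, 4, 5, 5]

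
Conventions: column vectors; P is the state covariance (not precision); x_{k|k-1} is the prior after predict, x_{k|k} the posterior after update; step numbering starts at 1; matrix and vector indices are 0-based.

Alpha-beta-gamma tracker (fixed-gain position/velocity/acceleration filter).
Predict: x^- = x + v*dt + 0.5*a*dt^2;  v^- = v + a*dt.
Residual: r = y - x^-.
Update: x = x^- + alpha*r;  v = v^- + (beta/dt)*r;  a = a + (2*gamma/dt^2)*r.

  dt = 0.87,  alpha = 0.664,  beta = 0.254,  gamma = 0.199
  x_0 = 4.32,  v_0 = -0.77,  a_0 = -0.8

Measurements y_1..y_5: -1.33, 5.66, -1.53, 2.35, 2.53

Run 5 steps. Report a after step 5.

a_post = 3.6345

step 1: x_pred=3.3473  r=-4.6773  x^+=0.2416  v^+=-2.8316  a^+=-3.2595
step 2: x_pred=-3.4554  r=9.1154  x^+=2.5972  v^+=-3.0060  a^+=1.5337
step 3: x_pred=0.5624  r=-2.0924  x^+=-0.8270  v^+=-2.2826  a^+=0.4334
step 4: x_pred=-2.6488  r=4.9988  x^+=0.6704  v^+=-0.4461  a^+=3.0619
step 5: x_pred=1.4411  r=1.0889  x^+=2.1641  v^+=2.5357  a^+=3.6345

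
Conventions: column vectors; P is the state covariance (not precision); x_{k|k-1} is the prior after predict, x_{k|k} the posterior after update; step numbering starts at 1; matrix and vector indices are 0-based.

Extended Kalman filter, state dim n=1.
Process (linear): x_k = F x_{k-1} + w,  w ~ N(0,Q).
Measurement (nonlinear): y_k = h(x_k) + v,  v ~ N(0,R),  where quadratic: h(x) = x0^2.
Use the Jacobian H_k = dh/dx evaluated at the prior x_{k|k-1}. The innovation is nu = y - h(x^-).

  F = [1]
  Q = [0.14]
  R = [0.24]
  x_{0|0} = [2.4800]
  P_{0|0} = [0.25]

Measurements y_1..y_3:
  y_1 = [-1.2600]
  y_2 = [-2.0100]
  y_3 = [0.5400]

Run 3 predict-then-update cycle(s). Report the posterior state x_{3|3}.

x_post = [-0.1033]

step 1: x^-=[2.4800]  P^-=[0.3900]  H_jac=[4.9600]  S=[9.8346]  K=[0.1967]  nu=[-7.4104]  x^+=[1.0224]  P^+=[0.0095]
step 2: x^-=[1.0224]  P^-=[0.1495]  H_jac=[2.0449]  S=[0.8652]  K=[0.3534]  nu=[-3.0554]  x^+=[-0.0573]  P^+=[0.0415]
step 3: x^-=[-0.0573]  P^-=[0.1815]  H_jac=[-0.1145]  S=[0.2424]  K=[-0.0858]  nu=[0.5367]  x^+=[-0.1033]  P^+=[0.1797]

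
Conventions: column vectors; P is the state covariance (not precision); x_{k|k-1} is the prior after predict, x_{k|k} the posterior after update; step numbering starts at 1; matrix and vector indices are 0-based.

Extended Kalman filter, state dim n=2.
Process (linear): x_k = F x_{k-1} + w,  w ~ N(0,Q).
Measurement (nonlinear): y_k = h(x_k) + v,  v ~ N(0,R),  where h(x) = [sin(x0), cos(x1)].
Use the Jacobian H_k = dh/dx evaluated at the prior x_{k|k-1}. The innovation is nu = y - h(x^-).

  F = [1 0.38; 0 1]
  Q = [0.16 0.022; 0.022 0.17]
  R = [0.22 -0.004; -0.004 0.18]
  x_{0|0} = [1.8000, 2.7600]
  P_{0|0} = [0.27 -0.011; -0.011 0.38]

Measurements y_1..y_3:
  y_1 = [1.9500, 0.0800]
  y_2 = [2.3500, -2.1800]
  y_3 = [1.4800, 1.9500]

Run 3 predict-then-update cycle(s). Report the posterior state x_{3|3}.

x_post = [1.9561, 2.4830]

step 1: x^-=[2.8488, 2.7600]  P^-=[0.4765 0.1554; 0.1554 0.5500]  H_jac=[-0.9574 0.0000; 0.0000 -0.3724]  S=[0.6568 0.0514; 0.0514 0.2563]  K=[-0.6877 -0.0879; -0.1666 -0.7658]  nu=[1.6614, 1.0081]  x^+=[1.6176, 1.7113]  P^+=[0.1577 0.0351; 0.0351 0.3684]
step 2: x^-=[2.2679, 1.7113]  P^-=[0.3975 0.1971; 0.1971 0.5384]  H_jac=[-0.6420 0.0000; 0.0000 -0.9902]  S=[0.3838 0.1213; 0.1213 0.7078]  K=[-0.6108 -0.1710; -0.0969 -0.7365]  nu=[1.5833, -2.0400]  x^+=[1.6496, 3.0603]  P^+=[0.2083 0.0286; 0.0286 0.1335]
step 3: x^-=[2.8125, 3.0603]  P^-=[0.4093 0.1013; 0.1013 0.3035]  H_jac=[-0.9463 0.0000; 0.0000 -0.0812]  S=[0.5865 0.0038; 0.0038 0.1820]  K=[-0.6601 -0.0315; -0.1627 -0.1320]  nu=[1.1568, 2.9467]  x^+=[1.9561, 2.4830]  P^+=[0.1533 0.0373; 0.0373 0.2846]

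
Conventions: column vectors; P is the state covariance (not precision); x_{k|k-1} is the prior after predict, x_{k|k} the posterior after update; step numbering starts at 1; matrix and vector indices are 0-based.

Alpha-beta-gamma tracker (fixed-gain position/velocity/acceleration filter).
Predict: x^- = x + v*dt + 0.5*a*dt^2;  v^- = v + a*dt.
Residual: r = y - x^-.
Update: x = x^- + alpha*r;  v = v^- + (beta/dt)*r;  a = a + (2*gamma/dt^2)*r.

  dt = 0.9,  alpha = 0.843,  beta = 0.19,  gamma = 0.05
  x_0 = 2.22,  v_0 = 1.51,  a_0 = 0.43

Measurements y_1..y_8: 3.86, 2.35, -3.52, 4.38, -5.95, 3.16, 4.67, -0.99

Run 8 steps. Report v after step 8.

step 1: x_pred=3.7532  r=0.1068  x^+=3.8432  v^+=1.9196  a^+=0.4432
step 2: x_pred=5.7503  r=-3.4003  x^+=2.8839  v^+=1.6006  a^+=0.0234
step 3: x_pred=4.3339  r=-7.8539  x^+=-2.2869  v^+=-0.0364  a^+=-0.9462
step 4: x_pred=-2.7029  r=7.0829  x^+=3.2680  v^+=0.6073  a^+=-0.0718
step 5: x_pred=3.7855  r=-9.7355  x^+=-4.4215  v^+=-1.5126  a^+=-1.2737
step 6: x_pred=-6.2987  r=9.4587  x^+=1.6750  v^+=-0.6621  a^+=-0.1060
step 7: x_pred=1.0362  r=3.6338  x^+=4.0995  v^+=0.0097  a^+=0.3427
step 8: x_pred=4.2470  r=-5.2370  x^+=-0.1678  v^+=-0.7875  a^+=-0.3039

v_post = -0.7875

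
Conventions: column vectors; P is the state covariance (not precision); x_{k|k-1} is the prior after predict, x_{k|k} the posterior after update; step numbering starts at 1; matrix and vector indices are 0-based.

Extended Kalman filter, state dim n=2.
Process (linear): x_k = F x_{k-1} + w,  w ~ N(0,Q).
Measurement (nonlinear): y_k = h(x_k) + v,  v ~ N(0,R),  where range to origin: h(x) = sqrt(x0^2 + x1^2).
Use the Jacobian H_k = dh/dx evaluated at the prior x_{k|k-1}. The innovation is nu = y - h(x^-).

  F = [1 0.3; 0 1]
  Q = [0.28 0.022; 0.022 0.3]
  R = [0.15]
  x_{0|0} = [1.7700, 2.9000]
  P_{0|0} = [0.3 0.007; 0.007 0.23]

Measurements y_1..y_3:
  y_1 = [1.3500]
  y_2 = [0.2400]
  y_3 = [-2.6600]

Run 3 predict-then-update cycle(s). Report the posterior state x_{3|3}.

x_post = [-1.4231, -1.1292]

step 1: x^-=[2.6400, 2.9000]  P^-=[0.6049 0.0980; 0.0980 0.5300]  H_jac=[0.6732 0.7395]  S=[0.8115]  K=[0.5911; 0.5642]  nu=[-2.5717]  x^+=[1.1199, 1.4489]  P^+=[0.3214 -0.1727; -0.1727 0.2716]
step 2: x^-=[1.5546, 1.4489]  P^-=[0.5222 -0.0692; -0.0692 0.5716]  H_jac=[0.7315 0.6818]  S=[0.6262]  K=[0.5348; 0.5416]  nu=[-1.8851]  x^+=[0.5465, 0.4279]  P^+=[0.3432 -0.2505; -0.2505 0.3880]
step 3: x^-=[0.6749, 0.4279]  P^-=[0.5078 -0.1121; -0.1121 0.6880]  H_jac=[0.8445 0.5355]  S=[0.6080]  K=[0.6065; 0.4502]  nu=[-3.4591]  x^+=[-1.4231, -1.1292]  P^+=[0.2841 -0.2781; -0.2781 0.5647]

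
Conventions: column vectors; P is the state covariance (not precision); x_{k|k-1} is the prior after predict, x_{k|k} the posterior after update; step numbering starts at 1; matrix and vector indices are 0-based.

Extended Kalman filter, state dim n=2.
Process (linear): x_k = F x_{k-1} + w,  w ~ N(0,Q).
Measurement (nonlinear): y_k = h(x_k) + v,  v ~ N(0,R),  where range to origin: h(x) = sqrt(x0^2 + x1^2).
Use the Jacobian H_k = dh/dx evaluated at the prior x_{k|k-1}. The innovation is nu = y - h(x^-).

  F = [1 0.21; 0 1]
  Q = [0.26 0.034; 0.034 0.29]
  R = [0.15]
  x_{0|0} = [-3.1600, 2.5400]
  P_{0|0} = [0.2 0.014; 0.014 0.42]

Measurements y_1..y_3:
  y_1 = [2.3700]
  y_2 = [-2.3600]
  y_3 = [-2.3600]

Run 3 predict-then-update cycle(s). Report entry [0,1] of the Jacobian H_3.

step 1: x^-=[-2.6266, 2.5400]  P^-=[0.4844 0.1362; 0.1362 0.7100]  H_jac=[-0.7189 0.6952]  S=[0.6073]  K=[-0.4175; 0.6515]  nu=[-1.2839]  x^+=[-2.0906, 1.7036]  P^+=[0.3786 0.3014; 0.3014 0.4522]
step 2: x^-=[-1.7329, 1.7036]  P^-=[0.7851 0.4303; 0.4303 0.7422]  H_jac=[-0.7131 0.7011]  S=[0.4837]  K=[-0.5337; 0.4413]  nu=[-4.7900]  x^+=[0.8234, -0.4102]  P^+=[0.6473 0.5443; 0.5443 0.6480]
step 3: x^-=[0.7372, -0.4102]  P^-=[1.1645 0.7143; 0.7143 0.9380]  H_jac=[0.8739 -0.4862]  S=[0.6540]  K=[1.0250; 0.2572]  nu=[-3.2036]  x^+=[-2.5464, -1.2341]  P^+=[0.4774 0.5420; 0.5420 0.8948]

H_jac[0,1] = -0.4862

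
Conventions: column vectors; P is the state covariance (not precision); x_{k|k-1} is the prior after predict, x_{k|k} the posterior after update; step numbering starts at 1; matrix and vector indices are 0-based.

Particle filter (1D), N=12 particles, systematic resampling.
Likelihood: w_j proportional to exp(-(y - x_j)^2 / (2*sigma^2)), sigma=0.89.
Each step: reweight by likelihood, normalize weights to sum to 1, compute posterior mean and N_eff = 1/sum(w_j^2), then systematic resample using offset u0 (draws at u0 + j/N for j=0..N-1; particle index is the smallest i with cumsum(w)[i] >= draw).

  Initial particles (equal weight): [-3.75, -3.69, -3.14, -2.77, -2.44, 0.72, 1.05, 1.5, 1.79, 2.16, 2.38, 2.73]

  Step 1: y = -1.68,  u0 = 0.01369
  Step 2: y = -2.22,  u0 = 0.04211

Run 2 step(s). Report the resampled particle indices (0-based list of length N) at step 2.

step 1: w=[0.0415, 0.0485, 0.1617, 0.2934, 0.4314, 0.0164, 0.0056, 0.0010, 0.0003, 0.0001, 0.0000, 0.0000]  mean=-2.6879  Neff=3.3035  idx=[0, 2, 2, 3, 3, 3, 3, 4, 4, 4, 4, 4]
step 2: w=[0.0239, 0.0613, 0.0613, 0.0865, 0.0865, 0.0865, 0.0865, 0.1015, 0.1015, 0.1015, 0.1015, 0.1015]  mean=-2.6713  Neff=11.1698  idx=[1, 2, 3, 4, 5, 6, 7, 8, 9, 9, 10, 11]

resampled_idx = [1, 2, 3, 4, 5, 6, 7, 8, 9, 9, 10, 11]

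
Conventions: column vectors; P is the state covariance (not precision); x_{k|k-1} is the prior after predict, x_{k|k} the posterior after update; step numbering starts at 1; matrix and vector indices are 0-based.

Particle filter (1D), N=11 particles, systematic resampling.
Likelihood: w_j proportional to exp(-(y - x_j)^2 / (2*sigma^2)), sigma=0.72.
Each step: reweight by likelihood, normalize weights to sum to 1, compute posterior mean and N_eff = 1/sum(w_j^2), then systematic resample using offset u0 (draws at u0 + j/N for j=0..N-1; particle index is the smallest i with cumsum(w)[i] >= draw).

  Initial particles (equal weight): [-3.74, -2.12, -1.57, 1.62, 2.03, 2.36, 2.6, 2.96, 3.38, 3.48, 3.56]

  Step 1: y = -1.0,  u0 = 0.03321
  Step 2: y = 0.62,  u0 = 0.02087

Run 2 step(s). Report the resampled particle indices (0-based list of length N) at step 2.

resampled_idx = [2, 3, 4, 5, 5, 6, 7, 8, 8, 9, 10]

step 1: w=[0.0007, 0.2891, 0.7087, 0.0013, 0.0001, 0.0000, 0.0000, 0.0000, 0.0000, 0.0000, 0.0000]  mean=-1.7258  Neff=1.7069  idx=[1, 1, 1, 2, 2, 2, 2, 2, 2, 2, 2]
step 2: w=[0.0089, 0.0089, 0.0089, 0.1217, 0.1217, 0.1217, 0.1217, 0.1217, 0.1217, 0.1217, 0.1217]  mean=-1.5847  Neff=8.4280  idx=[2, 3, 4, 5, 5, 6, 7, 8, 8, 9, 10]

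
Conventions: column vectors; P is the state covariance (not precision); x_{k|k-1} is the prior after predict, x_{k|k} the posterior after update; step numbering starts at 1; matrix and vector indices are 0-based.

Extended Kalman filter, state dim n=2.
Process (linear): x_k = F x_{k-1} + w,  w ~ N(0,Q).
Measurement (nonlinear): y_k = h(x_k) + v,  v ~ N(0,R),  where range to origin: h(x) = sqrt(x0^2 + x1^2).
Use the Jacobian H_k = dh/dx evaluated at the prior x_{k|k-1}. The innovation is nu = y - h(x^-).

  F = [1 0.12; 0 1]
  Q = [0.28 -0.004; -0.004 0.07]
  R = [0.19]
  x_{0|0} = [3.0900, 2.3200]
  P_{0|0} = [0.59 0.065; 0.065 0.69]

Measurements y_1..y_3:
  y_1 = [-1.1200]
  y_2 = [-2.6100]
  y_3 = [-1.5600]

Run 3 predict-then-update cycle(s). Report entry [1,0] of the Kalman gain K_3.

step 1: x^-=[3.3684, 2.3200]  P^-=[0.8955 0.1438; 0.1438 0.7600]  H_jac=[0.8236 0.5672]  S=[1.1763]  K=[0.6963; 0.4672]  nu=[-5.2101]  x^+=[-0.2596, -0.1140]  P^+=[0.3252 -0.2389; -0.2389 0.5033]
step 2: x^-=[-0.2733, -0.1140]  P^-=[0.5551 -0.1825; -0.1825 0.5733]  H_jac=[-0.9229 -0.3850]  S=[0.6181]  K=[-0.7152; -0.0846]  nu=[-2.9061]  x^+=[1.8051, 0.1319]  P^+=[0.2389 -0.2199; -0.2199 0.5689]
step 3: x^-=[1.8209, 0.1319]  P^-=[0.4744 -0.1556; -0.1556 0.6389]  H_jac=[0.9974 0.0722]  S=[0.6428]  K=[0.7185; -0.1696]  nu=[-3.3857]  x^+=[-0.6119, 0.7062]  P^+=[0.1425 -0.0772; -0.0772 0.6204]

K[1,0] = -0.1696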